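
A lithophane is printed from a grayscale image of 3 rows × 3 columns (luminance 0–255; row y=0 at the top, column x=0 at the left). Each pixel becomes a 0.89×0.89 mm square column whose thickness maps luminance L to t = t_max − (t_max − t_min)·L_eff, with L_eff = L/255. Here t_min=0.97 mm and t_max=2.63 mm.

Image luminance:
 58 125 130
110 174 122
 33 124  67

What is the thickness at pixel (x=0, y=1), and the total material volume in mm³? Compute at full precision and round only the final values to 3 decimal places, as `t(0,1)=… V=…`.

span = t_max - t_min = 2.63 - 0.97 = 1.660
L(0,1) = 110, L_eff = 110/255 = 0.431373
t(0,1) = 2.63 - 1.660·0.431373 = 1.914
Σt over all 3·3 pixels = 447047/25500 ≈ 17.5312549
V = pitch²·Σt = 0.89²·447047/25500 = 13.887

t(0,1)=1.914 V=13.887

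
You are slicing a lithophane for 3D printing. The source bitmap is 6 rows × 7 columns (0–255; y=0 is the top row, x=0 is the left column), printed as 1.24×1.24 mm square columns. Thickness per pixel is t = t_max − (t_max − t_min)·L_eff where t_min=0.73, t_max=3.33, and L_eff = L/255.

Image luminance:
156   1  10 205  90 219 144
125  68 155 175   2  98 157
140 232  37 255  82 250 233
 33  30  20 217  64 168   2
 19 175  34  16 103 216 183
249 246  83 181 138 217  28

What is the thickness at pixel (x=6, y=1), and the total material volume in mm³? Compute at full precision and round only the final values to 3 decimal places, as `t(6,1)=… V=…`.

t(6,1)=1.729 V=132.648

span = t_max - t_min = 3.33 - 0.73 = 2.600
L(6,1) = 157, L_eff = 157/255 = 0.615686
t(6,1) = 3.33 - 2.600·0.615686 = 1.729
Σt over all 6·7 pixels = 73329/850 ≈ 86.2694118
V = pitch²·Σt = 1.24²·73329/850 = 132.648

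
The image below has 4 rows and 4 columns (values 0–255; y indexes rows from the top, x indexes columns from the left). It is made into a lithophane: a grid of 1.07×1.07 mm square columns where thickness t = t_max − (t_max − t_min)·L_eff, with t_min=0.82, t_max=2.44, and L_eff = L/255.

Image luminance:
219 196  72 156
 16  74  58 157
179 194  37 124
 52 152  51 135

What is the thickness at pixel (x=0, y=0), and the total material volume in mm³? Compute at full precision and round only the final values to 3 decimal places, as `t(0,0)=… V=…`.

t(0,0)=1.049 V=31.081

span = t_max - t_min = 2.44 - 0.82 = 1.620
L(0,0) = 219, L_eff = 219/255 = 0.858824
t(0,0) = 2.44 - 1.620·0.858824 = 1.049
Σt over all 4·4 pixels = 57688/2125 ≈ 27.1472941
V = pitch²·Σt = 1.07²·57688/2125 = 31.081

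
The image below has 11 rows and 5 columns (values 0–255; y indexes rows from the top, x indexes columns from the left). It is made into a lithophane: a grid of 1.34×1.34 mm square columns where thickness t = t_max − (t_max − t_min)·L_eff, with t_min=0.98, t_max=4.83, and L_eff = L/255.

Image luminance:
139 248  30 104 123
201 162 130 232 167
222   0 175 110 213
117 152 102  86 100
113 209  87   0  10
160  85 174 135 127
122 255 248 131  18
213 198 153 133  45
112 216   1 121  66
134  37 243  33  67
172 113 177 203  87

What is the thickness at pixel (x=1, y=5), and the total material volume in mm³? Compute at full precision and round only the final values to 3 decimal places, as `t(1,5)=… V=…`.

span = t_max - t_min = 4.83 - 0.98 = 3.850
L(1,5) = 85, L_eff = 85/255 = 0.333333
t(1,5) = 4.83 - 3.850·0.333333 = 3.547
Σt over all 11·5 pixels = 199892/1275 ≈ 156.7780392
V = pitch²·Σt = 1.34²·199892/1275 = 281.511

t(1,5)=3.547 V=281.511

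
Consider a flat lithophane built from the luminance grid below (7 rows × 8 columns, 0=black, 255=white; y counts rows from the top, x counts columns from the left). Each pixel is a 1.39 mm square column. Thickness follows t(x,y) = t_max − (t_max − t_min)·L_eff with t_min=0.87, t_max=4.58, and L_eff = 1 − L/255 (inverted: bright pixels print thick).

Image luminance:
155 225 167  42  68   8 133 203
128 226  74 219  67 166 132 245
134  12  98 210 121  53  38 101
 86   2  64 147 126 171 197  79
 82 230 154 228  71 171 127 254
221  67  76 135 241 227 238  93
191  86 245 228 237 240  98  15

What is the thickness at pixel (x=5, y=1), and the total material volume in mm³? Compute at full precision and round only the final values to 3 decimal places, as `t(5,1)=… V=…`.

span = t_max - t_min = 4.58 - 0.87 = 3.710
L(5,1) = 166, L_eff = 1 - 166/255 = 0.349020 (inverted)
t(5,1) = 4.58 - 3.710·0.349020 = 3.285
Σt over all 7·8 pixels = 1038863/6375 ≈ 162.9589020
V = pitch²·Σt = 1.39²·1038863/6375 = 314.853

t(5,1)=3.285 V=314.853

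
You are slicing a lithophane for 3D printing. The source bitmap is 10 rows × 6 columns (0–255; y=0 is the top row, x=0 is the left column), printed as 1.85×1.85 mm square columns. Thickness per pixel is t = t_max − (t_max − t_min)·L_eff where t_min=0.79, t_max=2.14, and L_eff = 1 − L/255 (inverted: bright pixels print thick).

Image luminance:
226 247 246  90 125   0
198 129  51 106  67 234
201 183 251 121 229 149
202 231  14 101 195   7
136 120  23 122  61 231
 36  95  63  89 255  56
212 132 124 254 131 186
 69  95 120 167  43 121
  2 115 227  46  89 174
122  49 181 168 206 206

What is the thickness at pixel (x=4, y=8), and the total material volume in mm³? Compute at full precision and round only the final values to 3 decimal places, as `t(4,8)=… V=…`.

t(4,8)=1.261 V=309.517

span = t_max - t_min = 2.14 - 0.79 = 1.350
L(4,8) = 89, L_eff = 1 - 89/255 = 0.650980 (inverted)
t(4,8) = 2.14 - 1.350·0.650980 = 1.261
Σt over all 10·6 pixels = 153741/1700 ≈ 90.4358824
V = pitch²·Σt = 1.85²·153741/1700 = 309.517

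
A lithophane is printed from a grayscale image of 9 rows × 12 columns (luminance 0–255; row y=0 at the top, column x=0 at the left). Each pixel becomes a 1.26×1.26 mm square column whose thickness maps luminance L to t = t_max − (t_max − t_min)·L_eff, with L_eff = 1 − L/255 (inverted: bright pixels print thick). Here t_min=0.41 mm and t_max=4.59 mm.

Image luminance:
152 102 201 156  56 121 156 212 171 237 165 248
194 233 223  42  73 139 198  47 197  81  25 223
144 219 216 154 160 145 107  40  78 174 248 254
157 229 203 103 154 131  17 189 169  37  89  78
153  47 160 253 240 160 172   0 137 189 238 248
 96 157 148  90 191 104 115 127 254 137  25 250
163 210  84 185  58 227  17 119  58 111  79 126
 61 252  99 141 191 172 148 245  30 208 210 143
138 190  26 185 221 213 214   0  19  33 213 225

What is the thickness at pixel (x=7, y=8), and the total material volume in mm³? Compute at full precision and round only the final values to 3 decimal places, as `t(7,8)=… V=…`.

t(7,8)=0.410 V=482.834

span = t_max - t_min = 4.59 - 0.41 = 4.180
L(7,8) = 0, L_eff = 1 - 0/255 = 1.000000 (inverted)
t(7,8) = 4.59 - 4.180·1.000000 = 0.410
Σt over all 9·12 pixels = 646273/2125 ≈ 304.1284706
V = pitch²·Σt = 1.26²·646273/2125 = 482.834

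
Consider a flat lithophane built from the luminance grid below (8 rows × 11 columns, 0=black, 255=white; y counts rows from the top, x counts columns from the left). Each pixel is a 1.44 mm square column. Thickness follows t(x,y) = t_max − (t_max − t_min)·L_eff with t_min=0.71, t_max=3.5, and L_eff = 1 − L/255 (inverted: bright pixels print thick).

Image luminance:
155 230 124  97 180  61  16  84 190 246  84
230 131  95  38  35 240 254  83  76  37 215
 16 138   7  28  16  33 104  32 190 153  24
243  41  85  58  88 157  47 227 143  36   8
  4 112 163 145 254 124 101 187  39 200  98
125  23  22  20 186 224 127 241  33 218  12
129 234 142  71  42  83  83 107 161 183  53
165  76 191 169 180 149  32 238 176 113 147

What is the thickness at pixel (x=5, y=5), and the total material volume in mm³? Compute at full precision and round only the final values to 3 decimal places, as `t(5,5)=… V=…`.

t(5,5)=3.161 V=364.534

span = t_max - t_min = 3.5 - 0.71 = 2.790
L(5,5) = 224, L_eff = 1 - 224/255 = 0.121569 (inverted)
t(5,5) = 3.5 - 2.790·0.121569 = 3.161
Σt over all 8·11 pixels = 1494281/8500 ≈ 175.7977647
V = pitch²·Σt = 1.44²·1494281/8500 = 364.534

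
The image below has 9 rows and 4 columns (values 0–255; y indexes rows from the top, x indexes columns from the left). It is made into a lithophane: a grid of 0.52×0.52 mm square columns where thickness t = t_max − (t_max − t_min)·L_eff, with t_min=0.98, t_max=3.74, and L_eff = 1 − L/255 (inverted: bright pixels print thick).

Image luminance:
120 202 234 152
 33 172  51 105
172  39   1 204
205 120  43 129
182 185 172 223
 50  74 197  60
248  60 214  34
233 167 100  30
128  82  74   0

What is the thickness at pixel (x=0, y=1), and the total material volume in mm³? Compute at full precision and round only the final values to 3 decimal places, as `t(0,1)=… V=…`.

t(0,1)=1.337 V=22.695

span = t_max - t_min = 3.74 - 0.98 = 2.760
L(0,1) = 33, L_eff = 1 - 33/255 = 0.870588 (inverted)
t(0,1) = 3.74 - 2.760·0.870588 = 1.337
Σt over all 9·4 pixels = 35671/425 ≈ 83.9317647
V = pitch²·Σt = 0.52²·35671/425 = 22.695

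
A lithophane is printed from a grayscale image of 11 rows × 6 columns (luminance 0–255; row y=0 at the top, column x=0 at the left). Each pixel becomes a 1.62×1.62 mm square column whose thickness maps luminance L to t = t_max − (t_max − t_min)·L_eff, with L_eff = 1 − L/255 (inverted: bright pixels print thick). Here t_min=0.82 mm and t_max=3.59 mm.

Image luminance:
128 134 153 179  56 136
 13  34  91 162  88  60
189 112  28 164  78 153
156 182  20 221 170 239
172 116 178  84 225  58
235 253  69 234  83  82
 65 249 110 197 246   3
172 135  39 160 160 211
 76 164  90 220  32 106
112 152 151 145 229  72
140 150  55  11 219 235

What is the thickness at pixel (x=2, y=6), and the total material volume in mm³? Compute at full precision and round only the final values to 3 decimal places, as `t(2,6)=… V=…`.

span = t_max - t_min = 3.59 - 0.82 = 2.770
L(2,6) = 110, L_eff = 1 - 110/255 = 0.568627 (inverted)
t(2,6) = 3.59 - 2.770·0.568627 = 2.015
Σt over all 11·6 pixels = 1276339/8500 ≈ 150.1575294
V = pitch²·Σt = 1.62²·1276339/8500 = 394.073

t(2,6)=2.015 V=394.073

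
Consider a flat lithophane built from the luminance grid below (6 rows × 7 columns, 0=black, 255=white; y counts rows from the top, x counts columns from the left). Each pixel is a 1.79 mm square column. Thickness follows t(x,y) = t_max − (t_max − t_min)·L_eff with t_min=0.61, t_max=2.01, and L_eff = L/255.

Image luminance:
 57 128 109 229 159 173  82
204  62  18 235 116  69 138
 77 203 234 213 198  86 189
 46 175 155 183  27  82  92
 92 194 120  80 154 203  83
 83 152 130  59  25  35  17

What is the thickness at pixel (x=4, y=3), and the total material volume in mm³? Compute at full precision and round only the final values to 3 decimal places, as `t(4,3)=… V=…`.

span = t_max - t_min = 2.01 - 0.61 = 1.400
L(4,3) = 27, L_eff = 27/255 = 0.105882
t(4,3) = 2.01 - 1.400·0.105882 = 1.862
Σt over all 6·7 pixels = 47649/850 ≈ 56.0576471
V = pitch²·Σt = 1.79²·47649/850 = 179.614

t(4,3)=1.862 V=179.614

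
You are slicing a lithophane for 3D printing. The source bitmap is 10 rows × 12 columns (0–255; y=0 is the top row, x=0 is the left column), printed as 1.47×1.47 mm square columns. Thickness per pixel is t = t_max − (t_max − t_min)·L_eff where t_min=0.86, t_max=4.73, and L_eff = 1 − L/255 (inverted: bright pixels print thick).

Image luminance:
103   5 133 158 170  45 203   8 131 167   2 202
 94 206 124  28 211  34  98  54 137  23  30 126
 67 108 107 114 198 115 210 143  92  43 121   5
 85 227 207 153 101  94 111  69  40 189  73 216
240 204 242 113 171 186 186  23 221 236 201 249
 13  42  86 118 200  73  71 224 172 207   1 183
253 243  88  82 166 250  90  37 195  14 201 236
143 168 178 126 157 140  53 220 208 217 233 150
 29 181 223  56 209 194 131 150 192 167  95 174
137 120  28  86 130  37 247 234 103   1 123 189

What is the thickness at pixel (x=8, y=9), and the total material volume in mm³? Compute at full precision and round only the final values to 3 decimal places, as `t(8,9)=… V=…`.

t(8,9)=2.423 V=751.854

span = t_max - t_min = 4.73 - 0.86 = 3.870
L(8,9) = 103, L_eff = 1 - 103/255 = 0.596078 (inverted)
t(8,9) = 4.73 - 3.870·0.596078 = 2.423
Σt over all 10·12 pixels = 1478727/4250 ≈ 347.9357647
V = pitch²·Σt = 1.47²·1478727/4250 = 751.854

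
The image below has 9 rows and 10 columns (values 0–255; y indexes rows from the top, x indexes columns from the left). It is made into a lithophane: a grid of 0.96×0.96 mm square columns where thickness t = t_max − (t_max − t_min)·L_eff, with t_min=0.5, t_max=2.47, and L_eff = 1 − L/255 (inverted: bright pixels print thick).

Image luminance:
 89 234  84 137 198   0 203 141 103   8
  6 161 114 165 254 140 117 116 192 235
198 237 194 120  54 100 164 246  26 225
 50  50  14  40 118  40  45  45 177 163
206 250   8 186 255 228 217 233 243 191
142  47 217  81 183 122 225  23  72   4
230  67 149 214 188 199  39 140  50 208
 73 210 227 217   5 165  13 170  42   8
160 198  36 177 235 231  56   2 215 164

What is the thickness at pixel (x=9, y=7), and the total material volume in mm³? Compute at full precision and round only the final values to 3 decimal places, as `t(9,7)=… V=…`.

span = t_max - t_min = 2.47 - 0.5 = 1.970
L(9,7) = 8, L_eff = 1 - 8/255 = 0.968627 (inverted)
t(9,7) = 2.47 - 1.970·0.968627 = 0.562
Σt over all 9·10 pixels = 888907/6375 ≈ 139.4363922
V = pitch²·Σt = 0.96²·888907/6375 = 128.505

t(9,7)=0.562 V=128.505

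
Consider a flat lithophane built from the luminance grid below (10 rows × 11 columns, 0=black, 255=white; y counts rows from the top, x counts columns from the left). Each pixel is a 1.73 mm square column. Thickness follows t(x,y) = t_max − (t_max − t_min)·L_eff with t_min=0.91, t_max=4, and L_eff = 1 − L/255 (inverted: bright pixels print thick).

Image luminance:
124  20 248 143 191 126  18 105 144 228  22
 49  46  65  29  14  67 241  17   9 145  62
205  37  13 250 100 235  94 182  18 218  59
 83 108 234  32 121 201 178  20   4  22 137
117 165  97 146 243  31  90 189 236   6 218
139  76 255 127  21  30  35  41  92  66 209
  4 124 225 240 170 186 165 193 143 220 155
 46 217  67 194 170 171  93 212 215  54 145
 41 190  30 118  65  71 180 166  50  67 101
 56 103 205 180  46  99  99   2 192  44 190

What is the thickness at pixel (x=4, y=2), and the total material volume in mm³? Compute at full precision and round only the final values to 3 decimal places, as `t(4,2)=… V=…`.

t(4,2)=2.122 V=770.950

span = t_max - t_min = 4 - 0.91 = 3.090
L(4,2) = 100, L_eff = 1 - 100/255 = 0.607843 (inverted)
t(4,2) = 4 - 3.090·0.607843 = 2.122
Σt over all 10·11 pixels = 2189541/8500 ≈ 257.5930588
V = pitch²·Σt = 1.73²·2189541/8500 = 770.950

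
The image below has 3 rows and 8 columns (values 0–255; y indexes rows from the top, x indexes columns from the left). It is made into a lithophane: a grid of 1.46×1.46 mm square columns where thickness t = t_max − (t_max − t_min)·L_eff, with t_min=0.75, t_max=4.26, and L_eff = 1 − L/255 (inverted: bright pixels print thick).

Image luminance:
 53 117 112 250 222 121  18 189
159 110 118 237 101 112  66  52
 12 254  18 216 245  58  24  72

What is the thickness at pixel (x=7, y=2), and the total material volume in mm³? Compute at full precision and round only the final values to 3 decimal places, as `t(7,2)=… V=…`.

span = t_max - t_min = 4.26 - 0.75 = 3.510
L(7,2) = 72, L_eff = 1 - 72/255 = 0.717647 (inverted)
t(7,2) = 4.26 - 3.510·0.717647 = 1.741
Σt over all 3·8 pixels = 124128/2125 ≈ 58.4131765
V = pitch²·Σt = 1.46²·124128/2125 = 124.514

t(7,2)=1.741 V=124.514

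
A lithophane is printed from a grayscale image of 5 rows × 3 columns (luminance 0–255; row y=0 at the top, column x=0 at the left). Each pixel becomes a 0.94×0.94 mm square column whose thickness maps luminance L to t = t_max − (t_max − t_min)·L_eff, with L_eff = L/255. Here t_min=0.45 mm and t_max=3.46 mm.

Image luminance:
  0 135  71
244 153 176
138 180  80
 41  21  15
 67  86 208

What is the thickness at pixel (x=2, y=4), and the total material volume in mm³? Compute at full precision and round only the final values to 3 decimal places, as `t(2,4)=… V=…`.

span = t_max - t_min = 3.46 - 0.45 = 3.010
L(2,4) = 208, L_eff = 208/255 = 0.815686
t(2,4) = 3.46 - 3.010·0.815686 = 1.005
Σt over all 5·3 pixels = 9851/300 ≈ 32.8366667
V = pitch²·Σt = 0.94²·9851/300 = 29.014

t(2,4)=1.005 V=29.014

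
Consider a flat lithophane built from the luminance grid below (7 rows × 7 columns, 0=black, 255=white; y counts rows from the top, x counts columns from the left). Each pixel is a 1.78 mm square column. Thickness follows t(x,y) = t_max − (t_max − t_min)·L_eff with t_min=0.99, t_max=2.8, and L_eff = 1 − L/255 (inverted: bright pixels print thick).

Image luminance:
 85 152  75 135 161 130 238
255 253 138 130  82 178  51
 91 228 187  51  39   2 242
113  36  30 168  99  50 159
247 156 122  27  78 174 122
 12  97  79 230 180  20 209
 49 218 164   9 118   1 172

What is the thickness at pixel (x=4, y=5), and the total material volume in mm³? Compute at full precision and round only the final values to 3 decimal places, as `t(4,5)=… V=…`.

t(4,5)=2.268 V=289.580

span = t_max - t_min = 2.8 - 0.99 = 1.810
L(4,5) = 180, L_eff = 1 - 180/255 = 0.294118 (inverted)
t(4,5) = 2.8 - 1.810·0.294118 = 2.268
Σt over all 7·7 pixels = 776869/8500 ≈ 91.3963529
V = pitch²·Σt = 1.78²·776869/8500 = 289.580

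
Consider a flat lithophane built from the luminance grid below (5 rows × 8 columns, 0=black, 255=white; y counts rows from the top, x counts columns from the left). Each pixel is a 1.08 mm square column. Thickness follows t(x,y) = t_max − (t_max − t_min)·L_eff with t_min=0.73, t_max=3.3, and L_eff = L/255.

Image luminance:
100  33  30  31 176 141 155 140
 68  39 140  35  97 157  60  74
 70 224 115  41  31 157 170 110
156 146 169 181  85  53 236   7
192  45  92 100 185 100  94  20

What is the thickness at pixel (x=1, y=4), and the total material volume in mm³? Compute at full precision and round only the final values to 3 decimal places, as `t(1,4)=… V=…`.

span = t_max - t_min = 3.3 - 0.73 = 2.570
L(1,4) = 45, L_eff = 45/255 = 0.176471
t(1,4) = 3.3 - 2.570·0.176471 = 2.846
Σt over all 5·8 pixels = 454493/5100 ≈ 89.1162745
V = pitch²·Σt = 1.08²·454493/5100 = 103.945

t(1,4)=2.846 V=103.945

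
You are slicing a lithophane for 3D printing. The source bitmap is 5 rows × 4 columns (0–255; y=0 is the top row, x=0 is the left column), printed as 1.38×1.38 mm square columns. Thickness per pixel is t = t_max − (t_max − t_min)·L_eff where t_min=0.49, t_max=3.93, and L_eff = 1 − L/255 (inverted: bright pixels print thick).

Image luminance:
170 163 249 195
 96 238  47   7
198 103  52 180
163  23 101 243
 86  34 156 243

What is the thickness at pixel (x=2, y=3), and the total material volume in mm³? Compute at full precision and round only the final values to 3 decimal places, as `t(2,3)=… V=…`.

span = t_max - t_min = 3.93 - 0.49 = 3.440
L(2,3) = 101, L_eff = 1 - 101/255 = 0.603922 (inverted)
t(2,3) = 3.93 - 3.440·0.603922 = 1.853
Σt over all 5·4 pixels = 298717/6375 ≈ 46.8575686
V = pitch²·Σt = 1.38²·298717/6375 = 89.236

t(2,3)=1.853 V=89.236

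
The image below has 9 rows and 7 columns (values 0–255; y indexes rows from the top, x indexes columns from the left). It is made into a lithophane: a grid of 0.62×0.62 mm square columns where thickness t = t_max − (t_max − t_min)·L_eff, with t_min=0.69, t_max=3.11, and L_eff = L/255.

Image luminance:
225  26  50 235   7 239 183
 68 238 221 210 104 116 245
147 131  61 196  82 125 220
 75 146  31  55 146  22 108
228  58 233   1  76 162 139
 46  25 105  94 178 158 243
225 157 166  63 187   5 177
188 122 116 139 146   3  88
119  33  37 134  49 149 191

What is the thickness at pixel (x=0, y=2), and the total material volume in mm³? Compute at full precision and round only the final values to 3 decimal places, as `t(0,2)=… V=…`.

span = t_max - t_min = 3.11 - 0.69 = 2.420
L(0,2) = 147, L_eff = 147/255 = 0.576471
t(0,2) = 3.11 - 2.420·0.576471 = 1.715
Σt over all 9·7 pixels = 3071831/25500 ≈ 120.4639608
V = pitch²·Σt = 0.62²·3071831/25500 = 46.306

t(0,2)=1.715 V=46.306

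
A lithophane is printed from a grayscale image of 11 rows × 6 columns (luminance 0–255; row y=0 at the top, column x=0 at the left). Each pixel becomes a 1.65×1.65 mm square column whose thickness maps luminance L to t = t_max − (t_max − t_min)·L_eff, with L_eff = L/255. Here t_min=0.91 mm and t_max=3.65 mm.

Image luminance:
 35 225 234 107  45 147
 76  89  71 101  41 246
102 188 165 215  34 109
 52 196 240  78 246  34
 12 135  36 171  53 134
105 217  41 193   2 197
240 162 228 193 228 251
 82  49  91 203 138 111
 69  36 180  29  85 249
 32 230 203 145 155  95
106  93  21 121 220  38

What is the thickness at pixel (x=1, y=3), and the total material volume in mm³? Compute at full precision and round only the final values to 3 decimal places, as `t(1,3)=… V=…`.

span = t_max - t_min = 3.65 - 0.91 = 2.740
L(1,3) = 196, L_eff = 196/255 = 0.768627
t(1,3) = 3.65 - 2.740·0.768627 = 1.544
Σt over all 11·6 pixels = 191314/1275 ≈ 150.0501961
V = pitch²·Σt = 1.65²·191314/1275 = 408.512

t(1,3)=1.544 V=408.512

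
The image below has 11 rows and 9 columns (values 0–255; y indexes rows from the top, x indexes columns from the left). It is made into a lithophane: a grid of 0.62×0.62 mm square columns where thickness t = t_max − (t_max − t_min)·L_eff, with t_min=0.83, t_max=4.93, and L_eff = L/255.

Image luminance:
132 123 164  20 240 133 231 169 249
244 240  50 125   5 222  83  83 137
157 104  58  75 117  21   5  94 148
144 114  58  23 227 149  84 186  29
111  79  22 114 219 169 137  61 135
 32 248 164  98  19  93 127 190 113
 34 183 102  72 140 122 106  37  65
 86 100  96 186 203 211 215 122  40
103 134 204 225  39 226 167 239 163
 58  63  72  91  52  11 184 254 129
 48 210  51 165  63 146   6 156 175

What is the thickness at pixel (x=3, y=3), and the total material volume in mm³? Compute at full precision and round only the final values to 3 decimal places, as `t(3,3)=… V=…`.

span = t_max - t_min = 4.93 - 0.83 = 4.100
L(3,3) = 23, L_eff = 23/255 = 0.090196
t(3,3) = 4.93 - 4.100·0.090196 = 4.560
Σt over all 11·9 pixels = 1494661/5100 ≈ 293.0707843
V = pitch²·Σt = 0.62²·1494661/5100 = 112.656

t(3,3)=4.560 V=112.656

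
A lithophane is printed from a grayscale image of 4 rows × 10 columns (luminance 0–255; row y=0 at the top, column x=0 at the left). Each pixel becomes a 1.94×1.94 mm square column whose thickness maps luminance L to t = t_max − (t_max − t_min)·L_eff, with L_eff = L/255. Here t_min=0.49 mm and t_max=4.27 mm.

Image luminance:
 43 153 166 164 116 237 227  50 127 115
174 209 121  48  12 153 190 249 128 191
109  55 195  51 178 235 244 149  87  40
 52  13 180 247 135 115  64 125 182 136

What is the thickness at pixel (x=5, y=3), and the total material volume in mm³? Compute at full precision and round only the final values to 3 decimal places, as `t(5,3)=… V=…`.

span = t_max - t_min = 4.27 - 0.49 = 3.780
L(5,3) = 115, L_eff = 115/255 = 0.450980
t(5,3) = 4.27 - 3.780·0.450980 = 2.565
Σt over all 4·10 pixels = 76321/850 ≈ 89.7894118
V = pitch²·Σt = 1.94²·76321/850 = 337.931

t(5,3)=2.565 V=337.931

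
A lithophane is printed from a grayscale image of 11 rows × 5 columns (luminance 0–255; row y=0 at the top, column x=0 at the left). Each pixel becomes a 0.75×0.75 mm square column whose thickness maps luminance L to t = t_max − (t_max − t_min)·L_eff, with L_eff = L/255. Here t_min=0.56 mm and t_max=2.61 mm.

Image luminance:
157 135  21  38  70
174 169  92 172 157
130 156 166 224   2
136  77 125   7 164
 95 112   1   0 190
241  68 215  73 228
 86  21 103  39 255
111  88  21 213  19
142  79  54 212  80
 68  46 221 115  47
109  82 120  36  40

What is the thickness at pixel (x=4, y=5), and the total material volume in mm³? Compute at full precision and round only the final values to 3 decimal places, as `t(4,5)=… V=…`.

span = t_max - t_min = 2.61 - 0.56 = 2.050
L(4,5) = 228, L_eff = 228/255 = 0.894118
t(4,5) = 2.61 - 2.050·0.894118 = 0.777
Σt over all 11·5 pixels = 486023/5100 ≈ 95.2986275
V = pitch²·Σt = 0.75²·486023/5100 = 53.605

t(4,5)=0.777 V=53.605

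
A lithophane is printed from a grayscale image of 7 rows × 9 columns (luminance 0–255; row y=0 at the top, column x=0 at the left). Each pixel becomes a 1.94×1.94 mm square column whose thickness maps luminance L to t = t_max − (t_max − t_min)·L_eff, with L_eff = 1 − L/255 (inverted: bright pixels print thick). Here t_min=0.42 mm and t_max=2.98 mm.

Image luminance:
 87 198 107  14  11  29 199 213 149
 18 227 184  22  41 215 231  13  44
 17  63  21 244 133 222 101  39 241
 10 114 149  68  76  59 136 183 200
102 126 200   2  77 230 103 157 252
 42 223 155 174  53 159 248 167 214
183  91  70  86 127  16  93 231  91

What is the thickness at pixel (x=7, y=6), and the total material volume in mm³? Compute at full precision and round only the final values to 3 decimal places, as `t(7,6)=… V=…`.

span = t_max - t_min = 2.98 - 0.42 = 2.560
L(7,6) = 231, L_eff = 1 - 231/255 = 0.094118 (inverted)
t(7,6) = 2.98 - 2.560·0.094118 = 2.739
Σt over all 7·9 pixels = 265873/2550 ≈ 104.2639216
V = pitch²·Σt = 1.94²·265873/2550 = 392.408

t(7,6)=2.739 V=392.408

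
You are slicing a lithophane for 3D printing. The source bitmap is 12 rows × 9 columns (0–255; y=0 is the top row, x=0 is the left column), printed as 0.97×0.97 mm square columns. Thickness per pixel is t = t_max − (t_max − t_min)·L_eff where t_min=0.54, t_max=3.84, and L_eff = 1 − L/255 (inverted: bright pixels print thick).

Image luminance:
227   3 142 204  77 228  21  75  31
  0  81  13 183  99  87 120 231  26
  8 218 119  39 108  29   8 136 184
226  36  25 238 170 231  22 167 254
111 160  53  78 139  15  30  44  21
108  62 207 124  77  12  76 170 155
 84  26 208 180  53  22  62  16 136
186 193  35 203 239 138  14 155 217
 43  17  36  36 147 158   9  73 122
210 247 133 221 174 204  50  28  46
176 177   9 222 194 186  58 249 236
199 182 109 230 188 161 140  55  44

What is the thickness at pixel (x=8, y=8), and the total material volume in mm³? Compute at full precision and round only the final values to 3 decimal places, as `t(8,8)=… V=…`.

t(8,8)=2.119 V=208.831

span = t_max - t_min = 3.84 - 0.54 = 3.300
L(8,8) = 122, L_eff = 1 - 122/255 = 0.521569 (inverted)
t(8,8) = 3.84 - 3.300·0.521569 = 2.119
Σt over all 12·9 pixels = 94328/425 ≈ 221.9482353
V = pitch²·Σt = 0.97²·94328/425 = 208.831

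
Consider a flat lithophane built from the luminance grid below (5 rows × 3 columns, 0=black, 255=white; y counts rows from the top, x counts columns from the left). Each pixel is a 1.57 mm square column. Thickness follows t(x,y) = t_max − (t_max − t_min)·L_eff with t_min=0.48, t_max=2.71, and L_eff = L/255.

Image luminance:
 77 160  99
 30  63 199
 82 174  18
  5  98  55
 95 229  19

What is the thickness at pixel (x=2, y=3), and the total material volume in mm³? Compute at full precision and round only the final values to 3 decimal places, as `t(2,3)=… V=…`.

span = t_max - t_min = 2.71 - 0.48 = 2.230
L(2,3) = 55, L_eff = 55/255 = 0.215686
t(2,3) = 2.71 - 2.230·0.215686 = 2.229
Σt over all 5·3 pixels = 361853/12750 ≈ 28.3806275
V = pitch²·Σt = 1.57²·361853/12750 = 69.955

t(2,3)=2.229 V=69.955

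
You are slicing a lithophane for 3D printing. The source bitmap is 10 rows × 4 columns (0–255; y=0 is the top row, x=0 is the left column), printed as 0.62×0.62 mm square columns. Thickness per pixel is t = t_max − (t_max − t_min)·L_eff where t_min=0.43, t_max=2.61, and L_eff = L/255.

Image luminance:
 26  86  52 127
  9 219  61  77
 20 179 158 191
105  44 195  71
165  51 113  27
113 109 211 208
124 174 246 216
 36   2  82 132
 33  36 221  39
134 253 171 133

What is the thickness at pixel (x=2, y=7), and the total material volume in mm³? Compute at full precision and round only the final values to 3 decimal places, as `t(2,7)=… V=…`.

span = t_max - t_min = 2.61 - 0.43 = 2.180
L(2,7) = 82, L_eff = 82/255 = 0.321569
t(2,7) = 2.61 - 2.180·0.321569 = 1.909
Σt over all 10·4 pixels = 824359/12750 ≈ 64.6556078
V = pitch²·Σt = 0.62²·824359/12750 = 24.854

t(2,7)=1.909 V=24.854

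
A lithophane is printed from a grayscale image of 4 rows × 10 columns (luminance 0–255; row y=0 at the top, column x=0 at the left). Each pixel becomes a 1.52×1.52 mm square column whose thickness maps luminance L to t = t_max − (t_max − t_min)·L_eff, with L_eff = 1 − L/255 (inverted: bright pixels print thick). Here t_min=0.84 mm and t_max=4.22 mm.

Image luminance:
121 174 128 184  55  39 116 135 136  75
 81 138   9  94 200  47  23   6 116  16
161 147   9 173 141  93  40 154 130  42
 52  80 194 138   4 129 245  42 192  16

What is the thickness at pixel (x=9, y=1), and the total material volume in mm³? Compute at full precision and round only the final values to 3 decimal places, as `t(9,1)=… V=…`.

t(9,1)=1.052 V=202.423

span = t_max - t_min = 4.22 - 0.84 = 3.380
L(9,1) = 16, L_eff = 1 - 16/255 = 0.937255 (inverted)
t(9,1) = 4.22 - 3.380·0.937255 = 1.052
Σt over all 4·10 pixels = 44683/510 ≈ 87.6137255
V = pitch²·Σt = 1.52²·44683/510 = 202.423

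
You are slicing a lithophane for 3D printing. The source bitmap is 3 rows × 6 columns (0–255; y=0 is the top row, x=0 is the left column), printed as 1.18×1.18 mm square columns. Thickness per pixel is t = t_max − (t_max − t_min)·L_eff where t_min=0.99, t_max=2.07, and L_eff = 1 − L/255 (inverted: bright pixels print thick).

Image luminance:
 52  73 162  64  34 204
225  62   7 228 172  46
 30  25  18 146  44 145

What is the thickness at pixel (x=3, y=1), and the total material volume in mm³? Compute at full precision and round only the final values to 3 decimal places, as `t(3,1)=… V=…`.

span = t_max - t_min = 2.07 - 0.99 = 1.080
L(3,1) = 228, L_eff = 1 - 228/255 = 0.105882 (inverted)
t(3,1) = 2.07 - 1.080·0.105882 = 1.956
Σt over all 3·6 pixels = 107001/4250 ≈ 25.1767059
V = pitch²·Σt = 1.18²·107001/4250 = 35.056

t(3,1)=1.956 V=35.056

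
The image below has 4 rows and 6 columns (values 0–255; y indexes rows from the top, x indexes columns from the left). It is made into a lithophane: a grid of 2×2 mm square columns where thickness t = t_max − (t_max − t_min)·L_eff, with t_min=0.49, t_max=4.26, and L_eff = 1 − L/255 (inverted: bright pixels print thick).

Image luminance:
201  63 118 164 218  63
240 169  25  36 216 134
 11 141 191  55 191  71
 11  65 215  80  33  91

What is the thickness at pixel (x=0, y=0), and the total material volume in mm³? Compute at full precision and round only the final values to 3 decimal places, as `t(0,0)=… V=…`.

span = t_max - t_min = 4.26 - 0.49 = 3.770
L(0,0) = 201, L_eff = 1 - 201/255 = 0.211765 (inverted)
t(0,0) = 4.26 - 3.770·0.211765 = 3.462
Σt over all 4·6 pixels = 226039/4250 ≈ 53.1856471
V = pitch²·Σt = 2²·226039/4250 = 212.743

t(0,0)=3.462 V=212.743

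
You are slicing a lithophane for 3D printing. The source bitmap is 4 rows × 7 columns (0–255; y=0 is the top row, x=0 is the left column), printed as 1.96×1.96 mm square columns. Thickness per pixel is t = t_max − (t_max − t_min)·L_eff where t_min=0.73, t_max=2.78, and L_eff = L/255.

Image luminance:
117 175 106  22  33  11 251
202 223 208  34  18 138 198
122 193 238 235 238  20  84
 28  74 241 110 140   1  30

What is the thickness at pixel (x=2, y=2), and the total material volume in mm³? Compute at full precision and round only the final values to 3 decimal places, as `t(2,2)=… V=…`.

span = t_max - t_min = 2.78 - 0.73 = 2.050
L(2,2) = 238, L_eff = 238/255 = 0.933333
t(2,2) = 2.78 - 2.050·0.933333 = 0.867
Σt over all 4·7 pixels = 126947/2550 ≈ 49.7831373
V = pitch²·Σt = 1.96²·126947/2550 = 191.247

t(2,2)=0.867 V=191.247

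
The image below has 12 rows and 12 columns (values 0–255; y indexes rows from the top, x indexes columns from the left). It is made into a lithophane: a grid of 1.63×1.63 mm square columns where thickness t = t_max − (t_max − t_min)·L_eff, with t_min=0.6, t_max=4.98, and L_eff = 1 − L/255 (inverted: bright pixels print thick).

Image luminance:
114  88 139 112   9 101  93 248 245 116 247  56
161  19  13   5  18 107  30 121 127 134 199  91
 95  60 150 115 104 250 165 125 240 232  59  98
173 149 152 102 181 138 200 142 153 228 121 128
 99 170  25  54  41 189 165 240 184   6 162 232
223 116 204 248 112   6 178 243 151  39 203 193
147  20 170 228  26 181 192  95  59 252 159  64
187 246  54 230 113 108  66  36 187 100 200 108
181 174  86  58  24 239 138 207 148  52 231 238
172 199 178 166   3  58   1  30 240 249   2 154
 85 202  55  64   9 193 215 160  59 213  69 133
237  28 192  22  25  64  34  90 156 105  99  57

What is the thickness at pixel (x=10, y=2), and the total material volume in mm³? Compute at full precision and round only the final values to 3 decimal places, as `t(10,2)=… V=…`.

span = t_max - t_min = 4.98 - 0.6 = 4.380
L(10,2) = 59, L_eff = 1 - 59/255 = 0.768627 (inverted)
t(10,2) = 4.98 - 4.380·0.768627 = 1.613
Σt over all 12·12 pixels = 864617/2125 ≈ 406.8785882
V = pitch²·Σt = 1.63²·864617/2125 = 1081.036

t(10,2)=1.613 V=1081.036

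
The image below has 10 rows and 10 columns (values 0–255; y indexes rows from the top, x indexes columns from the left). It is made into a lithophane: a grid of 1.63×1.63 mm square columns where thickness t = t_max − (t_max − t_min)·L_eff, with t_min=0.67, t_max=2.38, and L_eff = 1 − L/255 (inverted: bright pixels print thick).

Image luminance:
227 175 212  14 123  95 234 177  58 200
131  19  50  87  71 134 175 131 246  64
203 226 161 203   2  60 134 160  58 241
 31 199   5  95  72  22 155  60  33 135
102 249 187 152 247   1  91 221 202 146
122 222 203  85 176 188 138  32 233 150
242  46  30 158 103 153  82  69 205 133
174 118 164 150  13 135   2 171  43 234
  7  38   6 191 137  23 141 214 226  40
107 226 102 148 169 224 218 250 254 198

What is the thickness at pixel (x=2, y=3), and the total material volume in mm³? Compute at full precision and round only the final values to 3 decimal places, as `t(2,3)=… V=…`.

span = t_max - t_min = 2.38 - 0.67 = 1.710
L(2,3) = 5, L_eff = 1 - 5/255 = 0.980392 (inverted)
t(2,3) = 2.38 - 1.710·0.980392 = 0.704
Σt over all 10·10 pixels = 1331533/8500 ≈ 156.6509412
V = pitch²·Σt = 1.63²·1331533/8500 = 416.206

t(2,3)=0.704 V=416.206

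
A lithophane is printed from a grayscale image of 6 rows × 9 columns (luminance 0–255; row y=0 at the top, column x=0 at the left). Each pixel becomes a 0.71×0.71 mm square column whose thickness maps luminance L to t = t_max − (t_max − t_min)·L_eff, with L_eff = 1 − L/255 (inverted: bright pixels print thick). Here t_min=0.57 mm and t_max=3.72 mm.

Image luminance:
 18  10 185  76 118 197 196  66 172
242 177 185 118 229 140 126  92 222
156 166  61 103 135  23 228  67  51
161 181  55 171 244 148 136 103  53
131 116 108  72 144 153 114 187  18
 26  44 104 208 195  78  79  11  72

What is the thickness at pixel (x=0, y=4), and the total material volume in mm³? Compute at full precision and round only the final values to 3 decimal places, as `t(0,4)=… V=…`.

span = t_max - t_min = 3.72 - 0.57 = 3.150
L(0,4) = 131, L_eff = 1 - 131/255 = 0.486275 (inverted)
t(0,4) = 3.72 - 3.150·0.486275 = 2.188
Σt over all 6·9 pixels = 192417/1700 ≈ 113.1864706
V = pitch²·Σt = 0.71²·192417/1700 = 57.057

t(0,4)=2.188 V=57.057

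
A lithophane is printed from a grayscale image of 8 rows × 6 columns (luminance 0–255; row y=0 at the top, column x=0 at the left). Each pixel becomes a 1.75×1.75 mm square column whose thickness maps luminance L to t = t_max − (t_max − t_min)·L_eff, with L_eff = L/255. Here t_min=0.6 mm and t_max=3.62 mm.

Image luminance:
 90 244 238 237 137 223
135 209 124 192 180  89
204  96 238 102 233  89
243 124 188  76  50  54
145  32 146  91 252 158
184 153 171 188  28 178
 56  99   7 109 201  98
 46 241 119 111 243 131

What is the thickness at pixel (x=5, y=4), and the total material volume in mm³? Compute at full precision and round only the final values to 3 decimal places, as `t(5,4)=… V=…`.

t(5,4)=1.749 V=278.906

span = t_max - t_min = 3.62 - 0.6 = 3.020
L(5,4) = 158, L_eff = 158/255 = 0.619608
t(5,4) = 3.62 - 3.020·0.619608 = 1.749
Σt over all 8·6 pixels = 580579/6375 ≈ 91.0712157
V = pitch²·Σt = 1.75²·580579/6375 = 278.906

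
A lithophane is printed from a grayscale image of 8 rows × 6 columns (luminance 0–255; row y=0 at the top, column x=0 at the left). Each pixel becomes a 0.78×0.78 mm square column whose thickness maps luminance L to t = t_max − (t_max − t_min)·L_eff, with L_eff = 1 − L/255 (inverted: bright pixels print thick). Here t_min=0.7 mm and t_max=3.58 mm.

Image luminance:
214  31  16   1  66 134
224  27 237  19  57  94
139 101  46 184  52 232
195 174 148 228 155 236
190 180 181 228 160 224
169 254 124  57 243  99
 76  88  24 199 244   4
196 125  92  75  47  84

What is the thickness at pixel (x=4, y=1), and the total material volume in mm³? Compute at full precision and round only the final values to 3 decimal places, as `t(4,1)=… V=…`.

span = t_max - t_min = 3.58 - 0.7 = 2.880
L(4,1) = 57, L_eff = 1 - 57/255 = 0.776471 (inverted)
t(4,1) = 3.58 - 2.880·0.776471 = 1.344
Σt over all 8·6 pixels = 224352/2125 ≈ 105.5774118
V = pitch²·Σt = 0.78²·224352/2125 = 64.233

t(4,1)=1.344 V=64.233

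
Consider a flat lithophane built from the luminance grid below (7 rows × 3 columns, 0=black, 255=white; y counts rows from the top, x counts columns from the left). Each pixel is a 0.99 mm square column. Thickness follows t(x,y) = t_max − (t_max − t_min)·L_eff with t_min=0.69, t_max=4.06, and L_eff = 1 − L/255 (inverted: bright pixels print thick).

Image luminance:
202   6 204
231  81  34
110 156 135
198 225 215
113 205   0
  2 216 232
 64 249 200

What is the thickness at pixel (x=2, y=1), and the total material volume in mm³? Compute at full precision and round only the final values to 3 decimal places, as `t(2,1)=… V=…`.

t(2,1)=1.139 V=54.070

span = t_max - t_min = 4.06 - 0.69 = 3.370
L(2,1) = 34, L_eff = 1 - 34/255 = 0.866667 (inverted)
t(2,1) = 4.06 - 3.370·0.866667 = 1.139
Σt over all 7·3 pixels = 468927/8500 ≈ 55.1678824
V = pitch²·Σt = 0.99²·468927/8500 = 54.070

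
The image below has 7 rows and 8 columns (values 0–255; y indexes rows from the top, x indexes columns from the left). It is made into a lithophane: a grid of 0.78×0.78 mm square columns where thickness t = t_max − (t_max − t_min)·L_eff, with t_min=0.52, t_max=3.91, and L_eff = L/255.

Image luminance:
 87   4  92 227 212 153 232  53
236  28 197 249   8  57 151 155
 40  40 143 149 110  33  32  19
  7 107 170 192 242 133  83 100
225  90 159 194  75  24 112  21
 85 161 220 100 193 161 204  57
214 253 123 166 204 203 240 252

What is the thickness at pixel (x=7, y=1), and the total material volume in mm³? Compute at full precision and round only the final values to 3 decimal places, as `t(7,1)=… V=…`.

span = t_max - t_min = 3.91 - 0.52 = 3.390
L(7,1) = 155, L_eff = 155/255 = 0.607843
t(7,1) = 3.91 - 3.390·0.607843 = 1.849
Σt over all 7·8 pixels = 1016259/8500 ≈ 119.5598824
V = pitch²·Σt = 0.78²·1016259/8500 = 72.740

t(7,1)=1.849 V=72.740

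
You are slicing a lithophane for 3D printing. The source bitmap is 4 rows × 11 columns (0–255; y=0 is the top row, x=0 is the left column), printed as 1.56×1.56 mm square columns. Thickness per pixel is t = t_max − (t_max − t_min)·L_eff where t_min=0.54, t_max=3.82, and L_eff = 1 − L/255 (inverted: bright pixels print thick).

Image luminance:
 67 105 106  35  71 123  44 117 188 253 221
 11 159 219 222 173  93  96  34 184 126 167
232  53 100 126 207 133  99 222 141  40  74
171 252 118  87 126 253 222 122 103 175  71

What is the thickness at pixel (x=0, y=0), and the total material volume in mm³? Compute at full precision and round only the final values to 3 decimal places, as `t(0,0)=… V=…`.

span = t_max - t_min = 3.82 - 0.54 = 3.280
L(0,0) = 67, L_eff = 1 - 67/255 = 0.737255 (inverted)
t(0,0) = 3.82 - 3.280·0.737255 = 1.402
Σt over all 4·11 pixels = 638632/6375 ≈ 100.1775686
V = pitch²·Σt = 1.56²·638632/6375 = 243.792

t(0,0)=1.402 V=243.792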